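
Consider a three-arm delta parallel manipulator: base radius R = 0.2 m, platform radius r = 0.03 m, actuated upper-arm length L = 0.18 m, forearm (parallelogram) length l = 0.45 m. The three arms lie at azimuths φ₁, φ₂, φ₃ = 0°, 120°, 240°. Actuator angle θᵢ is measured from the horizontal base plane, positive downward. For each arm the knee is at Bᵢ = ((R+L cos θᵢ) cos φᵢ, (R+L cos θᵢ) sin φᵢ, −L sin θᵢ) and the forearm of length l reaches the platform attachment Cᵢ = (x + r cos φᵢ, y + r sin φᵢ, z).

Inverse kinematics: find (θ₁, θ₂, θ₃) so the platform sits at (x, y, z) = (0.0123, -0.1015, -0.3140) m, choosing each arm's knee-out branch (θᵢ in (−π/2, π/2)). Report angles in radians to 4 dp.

θ₁ = 0.1741, θ₂ = 0.6980, θ₃ = -0.2618

rotate P by −φ1: (0.0123, -0.1015, -0.3140)
  A cos θ + B sin θ = C:  0.1577·cos θ + -0.3140·sin θ = 0.1009
  γ=atan2(-0.3140,0.1577)=-1.1054;  ψ=arccos(0.2872)=1.2795;  θ1=γ+ψ≈0.1741
rotate P by −φ2: (-0.0941, 0.0401, -0.3140)
  A=0.2641, B=-0.3140, C=(l²−L²−A²−y'²−z²)/(2L)=0.0005
  γ=atan2(-0.3140,0.2641)=-0.8716;  ψ=arccos(0.0012)=1.5696;  θ2=γ+ψ≈0.6980
φ3=240.0° → target in arm frame (0.0818, 0.0614)
  e−x'=0.0882;  (l²−L²−(e−x')²−y'²−z²)/2L = 0.1665
  γ=atan2(-0.3140,0.0882)=-1.2968;  ψ=arccos(0.5105)=1.0350;  θ3=γ+ψ≈-0.2618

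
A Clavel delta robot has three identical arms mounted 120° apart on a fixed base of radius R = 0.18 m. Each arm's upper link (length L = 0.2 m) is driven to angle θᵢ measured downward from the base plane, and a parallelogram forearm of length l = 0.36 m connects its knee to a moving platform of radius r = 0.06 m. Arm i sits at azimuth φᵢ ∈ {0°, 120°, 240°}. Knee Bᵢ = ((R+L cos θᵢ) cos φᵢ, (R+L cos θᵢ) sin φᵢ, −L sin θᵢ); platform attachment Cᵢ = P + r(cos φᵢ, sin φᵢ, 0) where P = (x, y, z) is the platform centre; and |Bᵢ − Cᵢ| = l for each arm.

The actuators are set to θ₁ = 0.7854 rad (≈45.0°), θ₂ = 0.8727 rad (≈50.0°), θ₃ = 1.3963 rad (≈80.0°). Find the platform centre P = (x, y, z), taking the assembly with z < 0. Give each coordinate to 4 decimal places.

(0.0706, 0.0958, -0.4313)

arm 1 at φ=0.0°: (R−r)+L cos θ1 = 0.2614;  centre 1 = (0.2614, 0.0000, -0.1414)
φ2=120.0°: virtual centre (-0.1243, 0.2153, -0.1532), radius l
centre 3 = (0.1547·cos240.0°, 0.1547·sin240.0°, -0.1970) = (-0.0774, -0.1340, -0.1970)
subtract pairs → two planes through P
linear system: -0.7714x+0.4305y = -0.0031−-0.0236z; -0.6776x+-0.2680y = -0.0256−-0.1111z
det = 0.4984;  x = 0.0238+-0.1086z,  y = 0.0354+-0.1399z
sphere 1 gives Az²+Bz+C=0 with A=1.0314, B=0.3246, C=-0.0519;  B²−4AC=0.3193;  roots -0.4313, 0.1166;  negative root z = -0.4313
x = 0.0706, y = 0.0958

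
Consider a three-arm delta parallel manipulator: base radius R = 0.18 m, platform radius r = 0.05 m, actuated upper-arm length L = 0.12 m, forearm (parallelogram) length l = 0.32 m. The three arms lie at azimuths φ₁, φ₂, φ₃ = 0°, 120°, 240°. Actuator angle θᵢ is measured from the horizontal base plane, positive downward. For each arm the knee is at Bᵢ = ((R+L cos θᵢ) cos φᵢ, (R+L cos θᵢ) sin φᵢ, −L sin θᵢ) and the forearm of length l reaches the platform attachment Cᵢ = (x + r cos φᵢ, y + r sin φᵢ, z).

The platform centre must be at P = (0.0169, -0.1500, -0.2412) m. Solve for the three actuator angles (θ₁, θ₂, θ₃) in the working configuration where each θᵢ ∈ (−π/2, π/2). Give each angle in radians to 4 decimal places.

θ₁ = 0.5241, θ₂ = 1.3964, θ₃ = -0.3489

rotate P by −φ1: (0.0169, -0.1500, -0.2412)
  A cos θ + B sin θ = C:  0.1131·cos θ + -0.2412·sin θ = -0.0228
  γ=atan2(-0.2412,0.1131)=-1.1323;  ψ=arccos(-0.0855)=1.6564;  θ1=γ+ψ≈0.5241
rotate P by −φ2: (-0.1384, 0.0604, -0.2412)
  A=0.2684, B=-0.2412, C=(l²−L²−A²−y'²−z²)/(2L)=-0.1910
  θ2 = atan2(B,A) + arccos(C/0.3608) = 1.3964
arm 3 (φ=240.0°): x'=0.1215, y'=0.0896
  A cos θ + B sin θ = C:  0.0085·cos θ + -0.2412·sin θ = 0.0905
  √(A²+B²)=0.2414;  θ3 = -1.5354+1.1865 ≈ -0.3489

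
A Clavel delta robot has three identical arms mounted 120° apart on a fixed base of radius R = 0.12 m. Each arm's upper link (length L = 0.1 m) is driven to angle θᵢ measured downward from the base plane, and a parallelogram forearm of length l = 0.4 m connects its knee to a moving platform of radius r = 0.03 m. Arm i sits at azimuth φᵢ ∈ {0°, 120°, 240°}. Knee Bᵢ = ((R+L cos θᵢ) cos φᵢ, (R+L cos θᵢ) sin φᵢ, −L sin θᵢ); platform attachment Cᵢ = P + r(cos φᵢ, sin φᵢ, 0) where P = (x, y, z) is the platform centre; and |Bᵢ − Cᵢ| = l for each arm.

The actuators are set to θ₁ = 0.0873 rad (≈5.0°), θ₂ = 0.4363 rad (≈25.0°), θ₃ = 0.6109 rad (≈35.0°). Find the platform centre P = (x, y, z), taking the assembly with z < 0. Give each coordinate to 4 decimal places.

(0.0619, 0.0226, -0.3871)

φ1=0.0°: virtual centre (0.1896, 0.0000, -0.0087), radius l
φ2=120.0°: virtual centre (-0.0903, 0.1564, -0.0423), radius l
φ3=240.0°: virtual centre (-0.0860, -0.1489, -0.0574), radius l
eliminate P² terms by subtracting sphere 1 from 2 and 3
[-0.5599 0.3129 -0.0671]·P = -0.0016;  [-0.5512 -0.2978 -0.0973]·P = -0.0032
det = 0.3391;  x = 0.0044+-0.1486z,  y = 0.0026+-0.0516z
quadratic in z: (1.0248)z²+(0.0722)z+(-0.1256)=0, √Δ=0.7211 → z ∈ {-0.3871, 0.3166}; z = -0.3871 (taking z<0)
x = 0.0619, y = 0.0226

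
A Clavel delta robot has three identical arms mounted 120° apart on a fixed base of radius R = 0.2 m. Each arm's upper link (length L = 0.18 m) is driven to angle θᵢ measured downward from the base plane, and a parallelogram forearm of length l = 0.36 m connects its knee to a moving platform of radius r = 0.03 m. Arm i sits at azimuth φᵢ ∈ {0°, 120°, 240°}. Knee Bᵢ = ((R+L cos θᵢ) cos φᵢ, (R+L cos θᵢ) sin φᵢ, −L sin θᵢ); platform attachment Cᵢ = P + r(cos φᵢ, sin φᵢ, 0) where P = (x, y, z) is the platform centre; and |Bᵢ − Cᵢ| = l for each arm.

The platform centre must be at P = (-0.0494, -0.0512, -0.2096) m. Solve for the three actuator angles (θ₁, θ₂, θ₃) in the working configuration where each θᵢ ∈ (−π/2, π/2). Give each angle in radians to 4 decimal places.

θ₁ = 0.7853, θ₂ = 0.6110, θ₃ = -0.0872

φ1=0.0° → target in arm frame (-0.0494, -0.0512)
  e−x'=0.2194;  (l²−L²−(e−x')²−y'²−z²)/2L = 0.0070
  θ1 = atan2(B,A) + arccos(C/0.3034) = 0.7853
rotate P by −φ2: (-0.0196, 0.0684, -0.2096)
  A cos θ + B sin θ = C:  0.1896·cos θ + -0.2096·sin θ = 0.0351
  γ=atan2(-0.2096,0.1896)=-0.8354;  ψ=arccos(0.1241)=1.4464;  θ2=γ+ψ≈0.6110
φ3=240.0° → target in arm frame (0.0690, -0.0172)
  A cos θ + B sin θ = C:  0.1010·cos θ + -0.2096·sin θ = 0.1188
  √(A²+B²)=0.2326;  θ3 = -1.1219+1.0347 ≈ -0.0872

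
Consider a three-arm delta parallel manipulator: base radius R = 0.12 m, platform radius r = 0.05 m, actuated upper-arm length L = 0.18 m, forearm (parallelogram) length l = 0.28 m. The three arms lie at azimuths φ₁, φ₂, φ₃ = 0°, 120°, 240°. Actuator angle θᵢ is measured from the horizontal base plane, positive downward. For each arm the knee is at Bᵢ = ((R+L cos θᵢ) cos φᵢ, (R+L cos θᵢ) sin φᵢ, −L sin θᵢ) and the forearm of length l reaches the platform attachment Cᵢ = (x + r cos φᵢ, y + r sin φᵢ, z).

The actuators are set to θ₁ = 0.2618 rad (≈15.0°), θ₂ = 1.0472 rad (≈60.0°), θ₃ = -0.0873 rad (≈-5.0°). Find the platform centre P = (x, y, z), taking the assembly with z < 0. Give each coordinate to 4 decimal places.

centre 1 = (0.2439·cos0.0°, 0.2439·sin0.0°, -0.0466) = (0.2439, 0.0000, -0.0466)
φ2=120.0°: virtual centre (-0.0800, 0.1386, -0.1559), radius l
φ3=240.0°: virtual centre (-0.1247, -0.2159, 0.0157), radius l
|centre ₂|²−|centre ₁|² = -0.0117;  |centre ₃|²−|centre ₁|² = 0.0008
[-0.6477 0.2771 -0.2186]·P = -0.0117;  [-0.7370 -0.4318 0.1246]·P = 0.0008
Cramer: x(z) = 0.0100-0.1237z;  y(z) = -0.0189+0.4996z
into |P−centre ₁|² = l²: 1.2649z² + 0.1321z + -0.0212 = 0;  Δ = 0.1247;  z = -0.1918 or 0.0874 → z<0 root = -0.1918
x = 0.0338, y = -0.1147

(0.0338, -0.1147, -0.1918)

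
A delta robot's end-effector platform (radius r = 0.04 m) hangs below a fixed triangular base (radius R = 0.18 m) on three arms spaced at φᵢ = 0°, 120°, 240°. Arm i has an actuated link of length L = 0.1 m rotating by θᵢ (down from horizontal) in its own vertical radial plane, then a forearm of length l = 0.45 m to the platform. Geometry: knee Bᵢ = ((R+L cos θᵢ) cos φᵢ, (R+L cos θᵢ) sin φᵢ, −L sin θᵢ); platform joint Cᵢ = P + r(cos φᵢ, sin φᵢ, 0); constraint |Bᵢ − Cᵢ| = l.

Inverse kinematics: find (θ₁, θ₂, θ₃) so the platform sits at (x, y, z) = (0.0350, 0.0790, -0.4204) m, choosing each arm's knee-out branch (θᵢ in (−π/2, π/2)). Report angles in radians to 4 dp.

rotate P by −φ1: (0.0350, 0.0790, -0.4204)
  e−x'=0.1050;  (l²−L²−(e−x')²−y'²−z²)/2L = -0.0075
  √(A²+B²)=0.4333;  θ1 = -1.3260+1.5881 ≈ 0.2621
arm 2 (φ=120.0°): x'=0.0509, y'=-0.0698
  A cos θ + B sin θ = C:  0.0891·cos θ + -0.4204·sin θ = 0.0148
  γ=atan2(-0.4204,0.0891)=-1.3620;  ψ=arccos(0.0344)=1.5364;  θ2=γ+ψ≈0.1744
φ3=240.0° → target in arm frame (-0.0859, -0.0092)
  A cos θ + B sin θ = C:  0.2259·cos θ + -0.4204·sin θ = -0.1768
  √(A²+B²)=0.4773;  θ3 = -1.0777+1.9503 ≈ 0.8726

θ₁ = 0.2621, θ₂ = 0.1744, θ₃ = 0.8726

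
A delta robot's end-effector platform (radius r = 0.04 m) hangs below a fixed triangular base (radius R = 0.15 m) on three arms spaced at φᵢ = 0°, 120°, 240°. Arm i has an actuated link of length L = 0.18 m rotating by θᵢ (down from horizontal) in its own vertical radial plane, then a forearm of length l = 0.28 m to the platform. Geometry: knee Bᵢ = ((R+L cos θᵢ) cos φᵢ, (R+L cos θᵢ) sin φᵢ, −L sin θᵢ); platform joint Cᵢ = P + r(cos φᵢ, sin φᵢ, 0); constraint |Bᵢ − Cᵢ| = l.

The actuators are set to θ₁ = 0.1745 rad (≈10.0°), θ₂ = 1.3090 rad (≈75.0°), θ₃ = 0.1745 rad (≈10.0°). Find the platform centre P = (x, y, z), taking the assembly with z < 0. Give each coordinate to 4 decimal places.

centre 1 = (0.2873·cos0.0°, 0.2873·sin0.0°, -0.0313) = (0.2873, 0.0000, -0.0313)
centre 2 = (0.1566·cos120.0°, 0.1566·sin120.0°, -0.1739) = (-0.0783, 0.1356, -0.1739)
φ3=240.0°: virtual centre (-0.1436, -0.2488, -0.0313), radius l
|centre ₂|²−|centre ₁|² = -0.0287;  |centre ₃|²−|centre ₁|² = 0.0000
[-0.7311 0.2712 -0.2852]·P = -0.0287;  [-0.8618 -0.4976 0.0000]·P = 0.0000
det = 0.5975;  x = 0.0239+-0.2375z,  y = -0.0415+0.4114z
sphere 1 gives Az²+Bz+C=0 with A=1.2257, B=0.1535, C=-0.0064;  B²−4AC=0.0548;  roots -0.1581, 0.0328;  negative root z = -0.1581
x = 0.0615, y = -0.1065

(0.0615, -0.1065, -0.1581)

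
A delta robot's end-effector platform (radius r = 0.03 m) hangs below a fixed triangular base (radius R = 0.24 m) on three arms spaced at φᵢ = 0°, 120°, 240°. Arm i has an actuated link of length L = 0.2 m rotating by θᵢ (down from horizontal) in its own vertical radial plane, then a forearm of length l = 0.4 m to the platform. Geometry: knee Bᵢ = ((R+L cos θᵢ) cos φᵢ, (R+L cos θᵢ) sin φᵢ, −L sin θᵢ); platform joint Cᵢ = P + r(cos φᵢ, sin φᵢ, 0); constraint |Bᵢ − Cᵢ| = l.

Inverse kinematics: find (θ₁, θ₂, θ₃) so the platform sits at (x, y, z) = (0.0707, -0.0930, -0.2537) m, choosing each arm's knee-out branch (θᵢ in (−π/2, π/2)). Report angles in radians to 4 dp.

θ₁ = 0.2616, θ₂ = 1.2218, θ₃ = 0.4363

φ1=0.0° → target in arm frame (0.0707, -0.0930)
  A cos θ + B sin θ = C:  0.1393·cos θ + -0.2537·sin θ = 0.0690
  √(A²+B²)=0.2894;  θ1 = -1.0687+1.3302 ≈ 0.2616
rotate P by −φ2: (-0.1159, -0.0147, -0.2537)
  e−x'=0.3259;  (l²−L²−(e−x')²−y'²−z²)/2L = -0.1270
  γ=atan2(-0.2537,0.3259)=-0.6615;  ψ=arccos(-0.3074)=1.8833;  θ2=γ+ψ≈1.2218
arm 3 (φ=240.0°): x'=0.0452, y'=0.1077
  A=0.1648, B=-0.2537, C=(l²−L²−A²−y'²−z²)/(2L)=0.0422
  θ3 = atan2(B,A) + arccos(C/0.3025) = 0.4363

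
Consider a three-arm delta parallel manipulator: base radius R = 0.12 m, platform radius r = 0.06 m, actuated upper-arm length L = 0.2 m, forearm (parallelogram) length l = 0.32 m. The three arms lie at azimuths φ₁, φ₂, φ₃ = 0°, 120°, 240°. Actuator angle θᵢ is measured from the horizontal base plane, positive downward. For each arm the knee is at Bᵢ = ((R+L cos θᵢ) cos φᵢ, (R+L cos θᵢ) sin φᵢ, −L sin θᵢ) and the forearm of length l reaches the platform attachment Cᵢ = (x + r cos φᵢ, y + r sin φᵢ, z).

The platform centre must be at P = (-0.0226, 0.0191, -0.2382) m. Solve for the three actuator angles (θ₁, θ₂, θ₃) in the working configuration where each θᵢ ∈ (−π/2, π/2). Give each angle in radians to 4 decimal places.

θ₁ = 0.3489, θ₂ = 0.0871, θ₃ = 0.2617

rotate P by −φ1: (-0.0226, 0.0191, -0.2382)
  e−x'=0.0826;  (l²−L²−(e−x')²−y'²−z²)/2L = -0.0038
  √(A²+B²)=0.2521;  θ1 = -1.2370+1.5859 ≈ 0.3489
rotate P by −φ2: (0.0278, 0.0100, -0.2382)
  A=0.0322, B=-0.2382, C=(l²−L²−A²−y'²−z²)/(2L)=0.0113
  γ=atan2(-0.2382,0.0322)=-1.4366;  ψ=arccos(0.0471)=1.5237;  θ2=γ+ψ≈0.0871
arm 3 (φ=240.0°): x'=-0.0052, y'=-0.0291
  e−x'=0.0652;  (l²−L²−(e−x')²−y'²−z²)/2L = 0.0014
  θ3 = atan2(B,A) + arccos(C/0.2470) = 0.2617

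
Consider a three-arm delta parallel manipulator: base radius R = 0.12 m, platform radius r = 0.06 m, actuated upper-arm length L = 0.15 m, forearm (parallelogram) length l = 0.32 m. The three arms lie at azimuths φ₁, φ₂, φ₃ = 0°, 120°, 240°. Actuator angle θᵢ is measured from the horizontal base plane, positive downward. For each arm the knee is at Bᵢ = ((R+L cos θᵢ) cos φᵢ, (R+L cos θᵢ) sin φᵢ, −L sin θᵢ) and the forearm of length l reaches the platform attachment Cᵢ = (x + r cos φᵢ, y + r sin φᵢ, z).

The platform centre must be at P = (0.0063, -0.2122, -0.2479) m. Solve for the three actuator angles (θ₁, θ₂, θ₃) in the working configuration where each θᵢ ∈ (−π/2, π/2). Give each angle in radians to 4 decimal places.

rotate P by −φ1: (0.0063, -0.2122, -0.2479)
  A cos θ + B sin θ = C:  0.0537·cos θ + -0.2479·sin θ = -0.0982
  √(A²+B²)=0.2536;  θ1 = -1.3575+1.9684 ≈ 0.6110
φ2=120.0° → target in arm frame (-0.1869, 0.1006)
  A=0.2469, B=-0.2479, C=(l²−L²−A²−y'²−z²)/(2L)=-0.1755
  √(A²+B²)=0.3499;  θ2 = -0.7874+2.0963 ≈ 1.3089
rotate P by −φ3: (0.1806, 0.1116, -0.2479)
  A cos θ + B sin θ = C:  -0.1206·cos θ + -0.2479·sin θ = -0.0285
  θ3 = atan2(B,A) + arccos(C/0.2757) = -0.3493

θ₁ = 0.6110, θ₂ = 1.3089, θ₃ = -0.3493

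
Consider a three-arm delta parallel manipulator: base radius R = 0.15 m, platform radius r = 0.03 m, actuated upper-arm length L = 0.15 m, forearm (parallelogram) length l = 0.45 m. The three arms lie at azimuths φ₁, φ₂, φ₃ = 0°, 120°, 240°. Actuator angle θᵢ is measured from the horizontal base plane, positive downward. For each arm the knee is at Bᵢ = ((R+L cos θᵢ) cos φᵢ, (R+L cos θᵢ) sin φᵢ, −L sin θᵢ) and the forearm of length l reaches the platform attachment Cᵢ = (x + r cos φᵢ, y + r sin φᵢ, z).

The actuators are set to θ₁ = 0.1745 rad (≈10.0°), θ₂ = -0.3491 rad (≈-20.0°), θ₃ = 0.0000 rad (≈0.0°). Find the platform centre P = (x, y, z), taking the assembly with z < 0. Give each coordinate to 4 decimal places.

(-0.0446, 0.0369, -0.3479)

φ1=0.0°: virtual centre (0.2677, 0.0000, -0.0260), radius l
φ2=120.0°: virtual centre (-0.1305, 0.2260, 0.0513), radius l
arm 3 at φ=240.0°: e+L cos θ3 = 0.2700;  O3 = (-0.1350, -0.2338, 0.0000)
|O₂|²−|O₁|² = -0.0016;  |O₃|²−|O₁|² = 0.0005
[-0.7964 0.4520 0.1547]·P = -0.0016;  [-0.8054 -0.4677 0.0521]·P = 0.0005
det = 0.7365;  x = 0.0007+0.1302z,  y = -0.0024+-0.1129z
quadratic in z: (1.0297)z²+(-0.0169)z+(-0.1305)=0, √Δ=0.7334 → z ∈ {-0.3479, 0.3643}; z = -0.3479 (taking z<0)
x = -0.0446, y = 0.0369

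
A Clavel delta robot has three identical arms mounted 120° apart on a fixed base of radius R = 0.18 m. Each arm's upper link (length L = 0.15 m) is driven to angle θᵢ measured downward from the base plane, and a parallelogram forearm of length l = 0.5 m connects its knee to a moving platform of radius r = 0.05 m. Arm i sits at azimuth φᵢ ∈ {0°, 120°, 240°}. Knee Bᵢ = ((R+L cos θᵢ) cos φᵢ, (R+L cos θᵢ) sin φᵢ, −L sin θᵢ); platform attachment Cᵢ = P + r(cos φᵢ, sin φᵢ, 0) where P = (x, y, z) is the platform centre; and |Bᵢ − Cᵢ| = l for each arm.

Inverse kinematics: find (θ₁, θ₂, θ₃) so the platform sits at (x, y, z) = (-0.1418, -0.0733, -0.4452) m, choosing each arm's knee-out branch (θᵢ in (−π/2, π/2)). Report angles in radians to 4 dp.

arm 1 (φ=0.0°): x'=-0.1418, y'=-0.0733
  e−x'=0.2718;  (l²−L²−(e−x')²−y'²−z²)/2L = -0.1665
  θ1 = atan2(B,A) + arccos(C/0.5216) = 0.8730
arm 2 (φ=120.0°): x'=0.0074, y'=0.1595
  A=0.1226, B=-0.4452, C=(l²−L²−A²−y'²−z²)/(2L)=-0.0372
  √(A²+B²)=0.4618;  θ2 = -1.3021+1.6514 ≈ 0.3493
rotate P by −φ3: (0.1344, -0.0862, -0.4452)
  A=-0.0044, B=-0.4452, C=(l²−L²−A²−y'²−z²)/(2L)=0.0729
  √(A²+B²)=0.4452;  θ3 = -1.5806+1.4064 ≈ -0.1742

θ₁ = 0.8730, θ₂ = 0.3493, θ₃ = -0.1742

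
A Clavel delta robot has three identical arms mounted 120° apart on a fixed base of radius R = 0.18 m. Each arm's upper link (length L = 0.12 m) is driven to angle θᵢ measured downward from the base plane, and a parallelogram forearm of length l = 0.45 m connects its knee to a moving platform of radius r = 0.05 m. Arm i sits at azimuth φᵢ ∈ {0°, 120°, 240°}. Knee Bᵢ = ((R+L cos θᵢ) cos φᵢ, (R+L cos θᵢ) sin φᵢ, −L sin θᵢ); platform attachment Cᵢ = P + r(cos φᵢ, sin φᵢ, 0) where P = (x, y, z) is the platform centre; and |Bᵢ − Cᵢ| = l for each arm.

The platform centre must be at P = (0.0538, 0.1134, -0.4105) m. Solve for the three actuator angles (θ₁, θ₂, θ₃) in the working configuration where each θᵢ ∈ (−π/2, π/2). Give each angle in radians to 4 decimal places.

φ1=0.0° → target in arm frame (0.0538, 0.1134)
  e−x'=0.0762;  (l²−L²−(e−x')²−y'²−z²)/2L = 0.0038
  √(A²+B²)=0.4175;  θ1 = -1.3873+1.5616 ≈ 0.1743
rotate P by −φ2: (0.0713, -0.1033, -0.4105)
  e−x'=0.0587;  (l²−L²−(e−x')²−y'²−z²)/2L = 0.0228
  θ2 = atan2(B,A) + arccos(C/0.4147) = 0.0870
rotate P by −φ3: (-0.1251, -0.0101, -0.4105)
  e−x'=0.2551;  (l²−L²−(e−x')²−y'²−z²)/2L = -0.1900
  θ3 = atan2(B,A) + arccos(C/0.4833) = 0.9600

θ₁ = 0.1743, θ₂ = 0.0870, θ₃ = 0.9600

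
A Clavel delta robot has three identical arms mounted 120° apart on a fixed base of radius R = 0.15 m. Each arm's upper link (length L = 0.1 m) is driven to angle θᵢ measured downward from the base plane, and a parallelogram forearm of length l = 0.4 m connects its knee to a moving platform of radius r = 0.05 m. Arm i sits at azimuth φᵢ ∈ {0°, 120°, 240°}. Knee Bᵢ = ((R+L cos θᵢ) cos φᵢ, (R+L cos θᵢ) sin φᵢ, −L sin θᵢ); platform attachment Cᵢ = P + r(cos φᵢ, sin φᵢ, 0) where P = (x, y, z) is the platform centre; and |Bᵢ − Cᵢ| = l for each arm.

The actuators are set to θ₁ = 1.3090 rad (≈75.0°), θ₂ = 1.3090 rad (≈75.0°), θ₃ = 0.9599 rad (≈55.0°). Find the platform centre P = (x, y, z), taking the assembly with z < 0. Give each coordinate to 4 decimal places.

centre 1 = (0.1259·cos0.0°, 0.1259·sin0.0°, -0.0966) = (0.1259, 0.0000, -0.0966)
φ2=120.0°: virtual centre (-0.0629, 0.1090, -0.0966), radius l
φ3=240.0°: virtual centre (-0.0787, -0.1363, -0.0819), radius l
subtract pairs → two planes through P
[-0.3776 0.2180 0.0000]·P = 0.0000;  [-0.4091 -0.2726 0.0294]·P = 0.0063
det = 0.1921;  x = -0.0071+0.0333z,  y = -0.0124+0.0577z
quadratic in z: (1.0044)z²+(0.1829)z+(-0.1328)=0, √Δ=0.7531 → z ∈ {-0.4659, 0.2838}; z = -0.4659 (taking z<0)
x = -0.0227, y = -0.0393

(-0.0227, -0.0393, -0.4659)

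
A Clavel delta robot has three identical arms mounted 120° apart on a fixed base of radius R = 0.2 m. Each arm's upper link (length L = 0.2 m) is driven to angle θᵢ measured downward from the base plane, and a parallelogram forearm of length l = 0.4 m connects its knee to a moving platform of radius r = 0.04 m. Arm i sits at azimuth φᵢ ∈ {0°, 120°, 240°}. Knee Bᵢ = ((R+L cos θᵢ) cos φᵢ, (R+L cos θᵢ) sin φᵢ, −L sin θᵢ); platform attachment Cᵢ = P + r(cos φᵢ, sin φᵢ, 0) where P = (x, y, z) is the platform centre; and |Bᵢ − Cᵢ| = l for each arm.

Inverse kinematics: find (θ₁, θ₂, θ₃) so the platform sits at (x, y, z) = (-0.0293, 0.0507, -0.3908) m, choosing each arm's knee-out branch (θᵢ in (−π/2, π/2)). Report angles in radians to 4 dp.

rotate P by −φ1: (-0.0293, 0.0507, -0.3908)
  A=0.1893, B=-0.3908, C=(l²−L²−A²−y'²−z²)/(2L)=-0.1778
  θ1 = atan2(B,A) + arccos(C/0.4342) = 0.8730
φ2=120.0° → target in arm frame (0.0586, 0.0000)
  A cos θ + B sin θ = C:  0.1014·cos θ + -0.3908·sin θ = -0.1075
  γ=atan2(-0.3908,0.1014)=-1.3168;  ψ=arccos(-0.2663)=1.8404;  θ2=γ+ψ≈0.5236
arm 3 (φ=240.0°): x'=-0.0293, y'=-0.0507
  A cos θ + B sin θ = C:  0.1893·cos θ + -0.3908·sin θ = -0.1778
  θ3 = atan2(B,A) + arccos(C/0.4342) = 0.8728

θ₁ = 0.8730, θ₂ = 0.5236, θ₃ = 0.8728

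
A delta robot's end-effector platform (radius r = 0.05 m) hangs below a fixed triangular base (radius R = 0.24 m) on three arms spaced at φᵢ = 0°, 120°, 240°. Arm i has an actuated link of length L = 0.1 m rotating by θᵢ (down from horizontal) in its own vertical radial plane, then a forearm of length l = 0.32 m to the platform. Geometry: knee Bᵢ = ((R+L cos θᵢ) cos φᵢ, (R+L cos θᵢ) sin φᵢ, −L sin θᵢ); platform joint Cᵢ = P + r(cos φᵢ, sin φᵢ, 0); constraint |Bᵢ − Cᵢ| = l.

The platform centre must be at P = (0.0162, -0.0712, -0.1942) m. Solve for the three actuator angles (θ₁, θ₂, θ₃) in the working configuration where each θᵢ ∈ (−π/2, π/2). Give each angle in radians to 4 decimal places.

arm 1 (φ=0.0°): x'=0.0162, y'=-0.0712
  e−x'=0.1738;  (l²−L²−(e−x')²−y'²−z²)/2L = 0.0971
  √(A²+B²)=0.2606;  θ1 = -0.8408+1.1892 ≈ 0.3484
rotate P by −φ2: (-0.0698, 0.0216, -0.1942)
  A=0.2598, B=-0.1942, C=(l²−L²−A²−y'²−z²)/(2L)=-0.0663
  γ=atan2(-0.1942,0.2598)=-0.6420;  ψ=arccos(-0.2043)=1.7766;  θ2=γ+ψ≈1.1346
arm 3 (φ=240.0°): x'=0.0536, y'=0.0496
  A=0.1364, B=-0.1942, C=(l²−L²−A²−y'²−z²)/(2L)=0.1680
  √(A²+B²)=0.2373;  θ3 = -0.9583+0.7841 ≈ -0.1742

θ₁ = 0.3484, θ₂ = 1.1346, θ₃ = -0.1742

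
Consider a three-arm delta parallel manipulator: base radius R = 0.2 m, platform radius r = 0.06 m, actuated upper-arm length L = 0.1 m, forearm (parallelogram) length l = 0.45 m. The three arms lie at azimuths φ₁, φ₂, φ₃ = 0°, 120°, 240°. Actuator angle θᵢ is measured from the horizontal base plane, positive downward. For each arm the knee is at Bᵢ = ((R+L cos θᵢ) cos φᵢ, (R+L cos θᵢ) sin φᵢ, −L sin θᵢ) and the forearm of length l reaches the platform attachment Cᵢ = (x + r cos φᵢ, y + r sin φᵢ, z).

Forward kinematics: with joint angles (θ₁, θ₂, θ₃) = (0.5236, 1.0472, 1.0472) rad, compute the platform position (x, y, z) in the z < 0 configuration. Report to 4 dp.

S1 = (0.2266·cos0.0°, 0.2266·sin0.0°, -0.0500) = (0.2266, 0.0000, -0.0500)
S2 = (0.1900·cos120.0°, 0.1900·sin120.0°, -0.0866) = (-0.0950, 0.1645, -0.0866)
φ3=240.0°: virtual centre (-0.0950, -0.1645, -0.0866), radius l
|S₂|²−|S₁|² = -0.0102;  |S₃|²−|S₁|² = -0.0102
linear system: -0.6432x+0.3291y = -0.0102−-0.0732z; -0.6432x+-0.3291y = -0.0102−-0.0732z
Cramer: x(z) = 0.0159-0.1138z;  y(z) = 0.0000+0.0000z
quadratic in z: (1.0130)z²+(0.1480)z+(-0.1556)=0, √Δ=0.8077 → z ∈ {-0.4717, 0.3257}; z = -0.4717 (taking z<0)
x = 0.0696, y = 0.0000

(0.0696, 0.0000, -0.4717)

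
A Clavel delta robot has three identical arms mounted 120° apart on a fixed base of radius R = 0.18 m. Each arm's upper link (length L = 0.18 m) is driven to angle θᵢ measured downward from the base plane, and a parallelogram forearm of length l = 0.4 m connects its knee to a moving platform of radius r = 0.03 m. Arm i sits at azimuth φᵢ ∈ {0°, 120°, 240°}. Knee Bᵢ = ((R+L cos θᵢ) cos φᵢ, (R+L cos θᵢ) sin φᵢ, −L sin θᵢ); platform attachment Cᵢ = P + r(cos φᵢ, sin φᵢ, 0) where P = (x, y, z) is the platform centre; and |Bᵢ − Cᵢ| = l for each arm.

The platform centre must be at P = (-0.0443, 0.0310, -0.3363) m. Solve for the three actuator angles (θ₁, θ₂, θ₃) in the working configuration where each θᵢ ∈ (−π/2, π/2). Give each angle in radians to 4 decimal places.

arm 1 (φ=0.0°): x'=-0.0443, y'=0.0310
  e−x'=0.1943;  (l²−L²−(e−x')²−y'²−z²)/2L = -0.0673
  √(A²+B²)=0.3884;  θ1 = -1.0469+1.7448 ≈ 0.6979
φ2=120.0° → target in arm frame (0.0490, 0.0229)
  e−x'=0.1010;  (l²−L²−(e−x')²−y'²−z²)/2L = 0.0105
  √(A²+B²)=0.3511;  θ2 = -1.2790+1.5409 ≈ 0.2619
φ3=240.0° → target in arm frame (-0.0047, -0.0539)
  e−x'=0.1547;  (l²−L²−(e−x')²−y'²−z²)/2L = -0.0343
  θ3 = atan2(B,A) + arccos(C/0.3702) = 0.5238

θ₁ = 0.6979, θ₂ = 0.2619, θ₃ = 0.5238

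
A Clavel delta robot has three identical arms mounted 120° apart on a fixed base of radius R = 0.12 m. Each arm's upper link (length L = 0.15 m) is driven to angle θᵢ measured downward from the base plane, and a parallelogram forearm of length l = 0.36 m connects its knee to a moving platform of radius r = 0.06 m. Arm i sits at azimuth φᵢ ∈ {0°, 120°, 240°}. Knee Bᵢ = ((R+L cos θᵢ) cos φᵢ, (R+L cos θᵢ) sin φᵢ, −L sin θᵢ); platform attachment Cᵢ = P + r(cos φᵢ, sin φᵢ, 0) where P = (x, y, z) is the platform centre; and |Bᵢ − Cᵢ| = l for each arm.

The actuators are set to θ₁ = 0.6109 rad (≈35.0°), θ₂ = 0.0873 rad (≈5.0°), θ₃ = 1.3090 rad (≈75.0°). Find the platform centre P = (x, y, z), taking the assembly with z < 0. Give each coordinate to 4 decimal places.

φ1=0.0°: virtual centre (0.1829, 0.0000, -0.0860), radius l
arm 2 at φ=120.0°: e+L cos θ2 = 0.2094;  O2 = (-0.1047, 0.1814, -0.0131)
arm 3 at φ=240.0°: e+L cos θ3 = 0.0988;  O3 = (-0.0494, -0.0856, -0.1449)
subtract pairs → two planes through P
linear system: -0.5752x+0.3627y = 0.0032−0.1459z; -0.4646x+-0.1712y = -0.0101−-0.1177z
det = 0.2670;  x = 0.0117+-0.0664z,  y = 0.0273+-0.5075z
sphere 1 gives Az²+Bz+C=0 with A=1.2620, B=0.1671, C=-0.0921;  B²−4AC=0.4930;  roots -0.3444, 0.2120;  negative root z = -0.3444
x = 0.0345, y = 0.2021

(0.0345, 0.2021, -0.3444)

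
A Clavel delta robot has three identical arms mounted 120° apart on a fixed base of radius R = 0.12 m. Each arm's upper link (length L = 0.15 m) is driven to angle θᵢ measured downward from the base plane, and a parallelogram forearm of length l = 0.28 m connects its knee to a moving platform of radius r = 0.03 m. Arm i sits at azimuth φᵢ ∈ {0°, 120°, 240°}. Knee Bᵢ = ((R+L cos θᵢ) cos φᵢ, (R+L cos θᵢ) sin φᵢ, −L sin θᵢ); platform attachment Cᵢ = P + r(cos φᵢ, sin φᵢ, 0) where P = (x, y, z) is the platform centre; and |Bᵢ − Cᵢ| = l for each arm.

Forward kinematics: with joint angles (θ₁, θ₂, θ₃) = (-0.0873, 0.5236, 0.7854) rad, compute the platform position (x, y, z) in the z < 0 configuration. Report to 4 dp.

arm 1 at φ=0.0°: ρ1 = 0.2394;  O1 = (0.2394, 0.0000, 0.0131)
O2 = (0.2199·cos120.0°, 0.2199·sin120.0°, -0.0750) = (-0.1100, 0.1904, -0.0750)
arm 3 at φ=240.0°: ρ3 = 0.1961;  O3 = (-0.0980, -0.1698, -0.1061)
|O₂|²−|O₁|² = -0.0035;  |O₃|²−|O₁|² = -0.0078
[-0.6988 0.3809 -0.1762]·P = -0.0035;  [-0.6749 -0.3396 -0.2383]·P = -0.0078
det = 0.4944;  x = 0.0084+-0.3046z,  y = 0.0062+-0.0963z
sphere 1 gives Az²+Bz+C=0 with A=1.1021, B=0.1134, C=-0.0248;  B²−4AC=0.1223;  roots -0.2101, 0.1072;  negative root z = -0.2101
x = 0.0724, y = 0.0265

(0.0724, 0.0265, -0.2101)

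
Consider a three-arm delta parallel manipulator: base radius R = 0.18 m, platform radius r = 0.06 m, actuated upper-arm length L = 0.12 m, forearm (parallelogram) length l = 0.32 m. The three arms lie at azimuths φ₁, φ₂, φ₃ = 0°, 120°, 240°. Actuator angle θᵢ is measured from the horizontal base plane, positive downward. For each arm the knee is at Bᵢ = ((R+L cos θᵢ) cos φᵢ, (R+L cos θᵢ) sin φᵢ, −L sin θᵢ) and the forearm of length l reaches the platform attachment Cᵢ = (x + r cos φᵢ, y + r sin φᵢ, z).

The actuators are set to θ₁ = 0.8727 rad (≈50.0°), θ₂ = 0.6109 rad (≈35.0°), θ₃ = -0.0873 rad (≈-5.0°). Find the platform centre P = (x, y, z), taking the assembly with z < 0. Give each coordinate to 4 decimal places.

O1 = (0.1971·cos0.0°, 0.1971·sin0.0°, -0.0919) = (0.1971, 0.0000, -0.0919)
O2 = (0.2183·cos120.0°, 0.2183·sin120.0°, -0.0688) = (-0.1091, 0.1890, -0.0688)
arm 3 at φ=240.0°: ρ3 = 0.2395;  O3 = (-0.1198, -0.2075, 0.0105)
|O₂|²−|O₁|² = 0.0051;  |O₃|²−|O₁|² = 0.0102
plane₁₂: -0.6126x+0.3781y+0.0462z = 0.0051
Cramer: x(z) = -0.0121+0.1956z;  y(z) = -0.0061+0.1947z
sphere 1 gives Az²+Bz+C=0 with A=1.0762, B=0.0996, C=-0.0502;  B²−4AC=0.2258;  roots -0.2671, 0.1745;  negative root z = -0.2671
x = -0.0643, y = -0.0581

(-0.0643, -0.0581, -0.2671)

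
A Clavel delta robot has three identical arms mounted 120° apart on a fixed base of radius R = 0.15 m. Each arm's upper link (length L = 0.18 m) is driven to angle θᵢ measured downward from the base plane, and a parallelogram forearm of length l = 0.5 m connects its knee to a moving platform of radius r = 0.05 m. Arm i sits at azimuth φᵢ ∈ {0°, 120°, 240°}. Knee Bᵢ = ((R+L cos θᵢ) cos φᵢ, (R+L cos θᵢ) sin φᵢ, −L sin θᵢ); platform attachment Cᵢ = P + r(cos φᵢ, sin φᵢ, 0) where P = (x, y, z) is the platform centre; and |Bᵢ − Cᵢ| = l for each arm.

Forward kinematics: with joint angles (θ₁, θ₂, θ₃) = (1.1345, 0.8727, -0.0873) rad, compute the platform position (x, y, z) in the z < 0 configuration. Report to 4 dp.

S1 = (0.1761·cos0.0°, 0.1761·sin0.0°, -0.1631) = (0.1761, 0.0000, -0.1631)
arm 2 at φ=120.0°: (R−r)+L cos θ2 = 0.2157;  S2 = (-0.1078, 0.1868, -0.1379)
S3 = (0.2793·cos240.0°, 0.2793·sin240.0°, 0.0157) = (-0.1397, -0.2419, 0.0157)
|S₂|²−|S₁|² = 0.0079;  |S₃|²−|S₁|² = 0.0206
[-0.5678 0.3736 0.0505]·P = 0.0079;  [-0.6314 -0.4838 0.3577]·P = 0.0206
Cramer: x(z) = -0.0226+0.3095z;  y(z) = -0.0132+0.3353z
quadratic in z: (1.2082)z²+(0.1945)z+(-0.1837)=0, √Δ=0.9622 → z ∈ {-0.4786, 0.3177}; z = -0.4786 (taking z<0)
x = -0.1708, y = -0.1737

(-0.1708, -0.1737, -0.4786)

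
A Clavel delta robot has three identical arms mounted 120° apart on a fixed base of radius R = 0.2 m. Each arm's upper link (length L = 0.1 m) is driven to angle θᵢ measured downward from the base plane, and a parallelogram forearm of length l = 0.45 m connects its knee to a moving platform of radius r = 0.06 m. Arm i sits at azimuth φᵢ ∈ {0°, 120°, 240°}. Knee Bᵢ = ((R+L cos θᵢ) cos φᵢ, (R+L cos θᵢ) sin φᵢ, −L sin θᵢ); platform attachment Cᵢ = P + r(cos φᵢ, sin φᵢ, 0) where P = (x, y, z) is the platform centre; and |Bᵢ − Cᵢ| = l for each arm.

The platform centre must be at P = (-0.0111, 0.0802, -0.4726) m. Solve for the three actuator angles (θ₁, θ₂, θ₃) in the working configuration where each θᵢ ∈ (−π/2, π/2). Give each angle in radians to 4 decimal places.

θ₁ = 0.9602, θ₂ = 0.5236, θ₃ = 1.2221

rotate P by −φ1: (-0.0111, 0.0802, -0.4726)
  A=0.1511, B=-0.4726, C=(l²−L²−A²−y'²−z²)/(2L)=-0.3006
  θ1 = atan2(B,A) + arccos(C/0.4962) = 0.9602
arm 2 (φ=120.0°): x'=0.0750, y'=-0.0305
  A=0.0650, B=-0.4726, C=(l²−L²−A²−y'²−z²)/(2L)=-0.1800
  γ=atan2(-0.4726,0.0650)=-1.4341;  ψ=arccos(-0.3774)=1.9577;  θ2=γ+ψ≈0.5236
arm 3 (φ=240.0°): x'=-0.0639, y'=-0.0497
  A cos θ + B sin θ = C:  0.2039·cos θ + -0.4726·sin θ = -0.3745
  √(A²+B²)=0.5147;  θ3 = -1.1635+2.3856 ≈ 1.2221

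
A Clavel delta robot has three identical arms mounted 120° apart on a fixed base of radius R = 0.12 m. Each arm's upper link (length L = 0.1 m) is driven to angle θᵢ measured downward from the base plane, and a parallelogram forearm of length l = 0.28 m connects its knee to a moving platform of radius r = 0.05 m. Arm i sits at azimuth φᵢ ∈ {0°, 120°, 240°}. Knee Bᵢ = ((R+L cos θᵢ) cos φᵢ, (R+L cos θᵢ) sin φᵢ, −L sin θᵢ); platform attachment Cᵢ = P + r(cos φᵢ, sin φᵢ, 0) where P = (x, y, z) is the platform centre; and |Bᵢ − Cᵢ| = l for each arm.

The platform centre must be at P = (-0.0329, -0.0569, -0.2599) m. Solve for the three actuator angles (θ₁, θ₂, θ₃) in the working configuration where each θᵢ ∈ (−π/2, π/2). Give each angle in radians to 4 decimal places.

φ1=0.0° → target in arm frame (-0.0329, -0.0569)
  A cos θ + B sin θ = C:  0.1029·cos θ + -0.2599·sin θ = -0.0649
  γ=atan2(-0.2599,0.1029)=-1.1938;  ψ=arccos(-0.2321)=1.8050;  θ1=γ+ψ≈0.6112
rotate P by −φ2: (-0.0328, 0.0569, -0.2599)
  A cos θ + B sin θ = C:  0.1028·cos θ + -0.2599·sin θ = -0.0648
  θ2 = atan2(B,A) + arccos(C/0.2795) = 0.6108
rotate P by −φ3: (0.0657, 0.0000, -0.2599)
  e−x'=0.0043;  (l²−L²−(e−x')²−y'²−z²)/2L = 0.0042
  γ=atan2(-0.2599,0.0043)=-1.5544;  ψ=arccos(0.0160)=1.5548;  θ3=γ+ψ≈0.0004

θ₁ = 0.6112, θ₂ = 0.6108, θ₃ = 0.0004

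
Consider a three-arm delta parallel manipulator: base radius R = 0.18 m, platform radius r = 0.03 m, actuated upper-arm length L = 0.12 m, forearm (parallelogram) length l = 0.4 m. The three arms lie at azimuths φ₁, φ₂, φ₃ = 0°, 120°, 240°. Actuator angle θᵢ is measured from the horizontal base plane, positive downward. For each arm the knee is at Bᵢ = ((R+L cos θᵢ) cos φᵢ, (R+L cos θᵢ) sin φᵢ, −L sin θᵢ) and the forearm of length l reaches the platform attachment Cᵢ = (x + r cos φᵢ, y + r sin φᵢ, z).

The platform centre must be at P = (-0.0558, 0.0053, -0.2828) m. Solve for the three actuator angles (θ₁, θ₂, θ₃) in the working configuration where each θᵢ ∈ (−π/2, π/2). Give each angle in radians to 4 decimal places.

θ₁ = 0.3485, θ₂ = -0.3493, θ₃ = -0.2625

arm 1 (φ=0.0°): x'=-0.0558, y'=0.0053
  e−x'=0.2058;  (l²−L²−(e−x')²−y'²−z²)/2L = 0.0968
  γ=atan2(-0.2828,0.2058)=-0.9417;  ψ=arccos(0.2769)=1.2902;  θ1=γ+ψ≈0.3485
φ2=120.0° → target in arm frame (0.0325, 0.0457)
  e−x'=0.1175;  (l²−L²−(e−x')²−y'²−z²)/2L = 0.2072
  γ=atan2(-0.2828,0.1175)=-1.1770;  ψ=arccos(0.6766)=0.8277;  θ2=γ+ψ≈-0.3493
rotate P by −φ3: (0.0233, -0.0510, -0.2828)
  A=0.1267, B=-0.2828, C=(l²−L²−A²−y'²−z²)/(2L)=0.1957
  γ=atan2(-0.2828,0.1267)=-1.1496;  ψ=arccos(0.6316)=0.8871;  θ3=γ+ψ≈-0.2625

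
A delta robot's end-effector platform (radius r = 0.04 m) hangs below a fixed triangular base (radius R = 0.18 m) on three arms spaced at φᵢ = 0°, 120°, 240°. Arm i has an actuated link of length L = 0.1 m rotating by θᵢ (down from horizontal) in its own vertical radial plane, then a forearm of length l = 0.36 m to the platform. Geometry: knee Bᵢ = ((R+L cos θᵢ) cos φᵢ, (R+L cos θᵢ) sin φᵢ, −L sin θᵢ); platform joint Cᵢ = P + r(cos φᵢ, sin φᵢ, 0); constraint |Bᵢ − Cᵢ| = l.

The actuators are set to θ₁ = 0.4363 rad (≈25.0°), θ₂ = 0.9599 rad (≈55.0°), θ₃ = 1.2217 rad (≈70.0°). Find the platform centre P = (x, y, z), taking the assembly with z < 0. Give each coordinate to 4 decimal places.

(0.0716, 0.0263, -0.3642)

φ1=0.0°: virtual centre (0.2306, 0.0000, -0.0423), radius l
arm 2 at φ=120.0°: e+L cos θ2 = 0.1974;  S2 = (-0.0987, 0.1709, -0.0819)
S3 = (0.1742·cos240.0°, 0.1742·sin240.0°, -0.0940) = (-0.0871, -0.1509, -0.0940)
eliminate P² terms by subtracting sphere 1 from 2 and 3
linear system: -0.6586x+0.3418y = -0.0093−-0.0793z; -0.6355x+-0.3017y = -0.0158−-0.1034z
det = 0.4160;  x = 0.0197+-0.1425z,  y = 0.0108+-0.0426z
into |P−S₁|² = l²: 1.0221z² + 0.1437z + -0.0832 = 0;  Δ = 0.3609;  z = -0.3642 or 0.2236 → z<0 root = -0.3642
x = 0.0716, y = 0.0263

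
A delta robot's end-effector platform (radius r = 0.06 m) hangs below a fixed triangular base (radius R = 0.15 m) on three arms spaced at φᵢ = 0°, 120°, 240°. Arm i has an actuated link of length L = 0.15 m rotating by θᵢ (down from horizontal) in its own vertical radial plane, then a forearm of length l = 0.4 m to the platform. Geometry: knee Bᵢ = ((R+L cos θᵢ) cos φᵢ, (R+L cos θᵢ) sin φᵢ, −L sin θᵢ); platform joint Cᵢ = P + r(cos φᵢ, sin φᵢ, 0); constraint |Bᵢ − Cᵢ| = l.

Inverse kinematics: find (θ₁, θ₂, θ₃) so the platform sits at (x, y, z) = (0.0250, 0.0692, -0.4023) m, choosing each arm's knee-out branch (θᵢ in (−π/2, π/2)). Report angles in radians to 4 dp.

arm 1 (φ=0.0°): x'=0.0250, y'=0.0692
  e−x'=0.0650;  (l²−L²−(e−x')²−y'²−z²)/2L = -0.1112
  √(A²+B²)=0.4075;  θ1 = -1.4106+1.8472 ≈ 0.4366
arm 2 (φ=120.0°): x'=0.0474, y'=-0.0563
  A=0.0426, B=-0.4023, C=(l²−L²−A²−y'²−z²)/(2L)=-0.0977
  θ2 = atan2(B,A) + arccos(C/0.4045) = 0.3494
rotate P by −φ3: (-0.0724, -0.0129, -0.4023)
  e−x'=0.1624;  (l²−L²−(e−x')²−y'²−z²)/2L = -0.1697
  γ=atan2(-0.4023,0.1624)=-1.1871;  ψ=arccos(-0.3910)=1.9726;  θ3=γ+ψ≈0.7855

θ₁ = 0.4366, θ₂ = 0.3494, θ₃ = 0.7855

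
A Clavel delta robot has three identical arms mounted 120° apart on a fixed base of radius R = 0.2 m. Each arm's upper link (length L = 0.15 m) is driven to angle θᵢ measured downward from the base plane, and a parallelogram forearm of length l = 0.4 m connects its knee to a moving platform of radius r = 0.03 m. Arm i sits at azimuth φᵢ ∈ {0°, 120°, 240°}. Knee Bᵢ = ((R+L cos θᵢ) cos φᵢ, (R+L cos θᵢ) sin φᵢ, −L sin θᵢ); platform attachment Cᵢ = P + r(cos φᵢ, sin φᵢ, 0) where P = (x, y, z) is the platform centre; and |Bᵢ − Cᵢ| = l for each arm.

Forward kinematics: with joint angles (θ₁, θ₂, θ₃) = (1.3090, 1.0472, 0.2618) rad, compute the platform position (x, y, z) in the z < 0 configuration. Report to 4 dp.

centre 1 = (0.2088·cos0.0°, 0.2088·sin0.0°, -0.1449) = (0.2088, 0.0000, -0.1449)
arm 2 at φ=120.0°: ρ2 = 0.2450;  centre 2 = (-0.1225, 0.2122, -0.1299)
arm 3 at φ=240.0°: ρ3 = 0.3149;  centre 3 = (-0.1574, -0.2727, -0.0388)
subtract pairs → two planes through P
linear system: -0.6626x+0.4244y = 0.0123−0.0300z; -0.7325x+-0.5454y = 0.0361−0.2121z
det = 0.6723;  x = -0.0327+0.1582z,  y = -0.0221+0.1764z
into |P−centre ₁|² = l²: 1.0562z² + 0.2055z + -0.0802 = 0;  Δ = 0.3809;  z = -0.3895 or 0.1949 → z<0 root = -0.3895
x = -0.0944, y = -0.0909

(-0.0944, -0.0909, -0.3895)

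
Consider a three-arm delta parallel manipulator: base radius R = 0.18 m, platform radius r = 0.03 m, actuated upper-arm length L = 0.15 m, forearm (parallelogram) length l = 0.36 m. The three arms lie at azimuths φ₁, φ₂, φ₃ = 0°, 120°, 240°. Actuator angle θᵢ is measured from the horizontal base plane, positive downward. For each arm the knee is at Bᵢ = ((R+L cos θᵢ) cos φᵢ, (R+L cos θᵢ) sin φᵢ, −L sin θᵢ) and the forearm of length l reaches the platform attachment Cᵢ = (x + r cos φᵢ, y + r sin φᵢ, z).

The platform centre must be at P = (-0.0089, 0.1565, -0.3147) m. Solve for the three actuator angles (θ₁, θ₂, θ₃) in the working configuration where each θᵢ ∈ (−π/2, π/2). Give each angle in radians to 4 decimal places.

arm 1 (φ=0.0°): x'=-0.0089, y'=0.1565
  e−x'=0.1589;  (l²−L²−(e−x')²−y'²−z²)/2L = -0.1389
  θ1 = atan2(B,A) + arccos(C/0.3525) = 0.8726
arm 2 (φ=120.0°): x'=0.1400, y'=-0.0705
  A cos θ + B sin θ = C:  0.0100·cos θ + -0.3147·sin θ = 0.0100
  γ=atan2(-0.3147,0.0100)=-1.5390;  ψ=arccos(0.0316)=1.5392;  θ2=γ+ψ≈0.0002
φ3=240.0° → target in arm frame (-0.1311, -0.0860)
  A=0.2811, B=-0.3147, C=(l²−L²−A²−y'²−z²)/(2L)=-0.2611
  θ3 = atan2(B,A) + arccos(C/0.4220) = 1.3963

θ₁ = 0.8726, θ₂ = 0.0002, θ₃ = 1.3963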